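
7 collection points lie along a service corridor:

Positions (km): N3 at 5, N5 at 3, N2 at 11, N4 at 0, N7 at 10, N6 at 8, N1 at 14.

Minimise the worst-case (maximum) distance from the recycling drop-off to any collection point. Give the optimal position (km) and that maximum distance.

location 7, max distance 7

The 1-center on a line is the midpoint of the two extreme points: leftmost at 0, rightmost at 14.
Optimal location = (0 + 14)/2 = 7; maximum distance = (14 − 0)/2 = 7.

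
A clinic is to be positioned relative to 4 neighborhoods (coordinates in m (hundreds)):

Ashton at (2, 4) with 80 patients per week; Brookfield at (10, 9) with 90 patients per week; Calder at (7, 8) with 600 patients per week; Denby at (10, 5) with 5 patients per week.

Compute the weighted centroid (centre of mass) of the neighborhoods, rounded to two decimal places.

The minimiser of Σwᵢ‖p−pᵢ‖² is the weighted centroid p* = (Σwᵢpᵢ)/(Σwᵢ).
Σwᵢ = 775.
Σwᵢxᵢ = 80·2 + 90·10 + 600·7 + 5·10 = 5310.
Σwᵢyᵢ = 80·4 + 90·9 + 600·8 + 5·5 = 5955.
x* = 5310/775 = 6.85, y* = 5955/775 = 7.68.

(6.85, 7.68)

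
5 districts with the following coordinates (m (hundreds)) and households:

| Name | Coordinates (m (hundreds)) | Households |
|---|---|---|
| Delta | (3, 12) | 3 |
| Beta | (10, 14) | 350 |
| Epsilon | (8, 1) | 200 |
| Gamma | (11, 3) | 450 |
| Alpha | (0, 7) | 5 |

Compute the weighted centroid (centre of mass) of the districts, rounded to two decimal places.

(9.98, 6.47)

The minimiser of Σwᵢ‖p−pᵢ‖² is the weighted centroid p* = (Σwᵢpᵢ)/(Σwᵢ).
Σwᵢ = 1008.
Σwᵢxᵢ = 3·3 + 350·10 + 200·8 + 450·11 + 5·0 = 10059.
Σwᵢyᵢ = 3·12 + 350·14 + 200·1 + 450·3 + 5·7 = 6521.
x* = 10059/1008 = 9.98, y* = 6521/1008 = 6.47.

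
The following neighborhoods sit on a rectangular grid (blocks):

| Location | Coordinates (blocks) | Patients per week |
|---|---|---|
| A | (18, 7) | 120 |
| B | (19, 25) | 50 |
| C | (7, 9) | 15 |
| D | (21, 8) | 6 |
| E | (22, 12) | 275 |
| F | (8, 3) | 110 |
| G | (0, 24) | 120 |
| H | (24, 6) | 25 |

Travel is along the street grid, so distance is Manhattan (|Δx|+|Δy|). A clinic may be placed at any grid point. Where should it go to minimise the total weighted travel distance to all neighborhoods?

Manhattan distance separates: Σwᵢ(|x−xᵢ|+|y−yᵢ|) = Σwᵢ|x−xᵢ| + Σwᵢ|y−yᵢ|, so x and y are optimised independently as 1-D weighted medians.
Total weight W = 721; half = 360.5.
x-coordinate, sorted with cumulative weight:
  x=0 (G, w=120) cum 120
  x=7 (C, w=15) cum 135
  x=8 (F, w=110) cum 245
  x=18 (A, w=120) cum 365  ← median
  x=19 (B, w=50) cum 415
  x=21 (D, w=6) cum 421
  x=22 (E, w=275) cum 696
  x=24 (H, w=25) cum 721
⇒ x* = 18
y-coordinate, sorted with cumulative weight:
  y=3 (F, w=110) cum 110
  y=6 (H, w=25) cum 135
  y=7 (A, w=120) cum 255
  y=8 (D, w=6) cum 261
  y=9 (C, w=15) cum 276
  y=12 (E, w=275) cum 551  ← median
  y=24 (G, w=120) cum 671
  y=25 (B, w=50) cum 721
⇒ y* = 12

(18, 12)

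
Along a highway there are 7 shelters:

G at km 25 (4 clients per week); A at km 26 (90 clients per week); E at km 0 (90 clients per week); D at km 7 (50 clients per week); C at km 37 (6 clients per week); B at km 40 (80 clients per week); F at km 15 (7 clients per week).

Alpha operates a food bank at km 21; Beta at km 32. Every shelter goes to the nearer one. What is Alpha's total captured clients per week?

241

The indifferent point is the midpoint (21+32)/2 = 26.5; shelters left of it (closer to Alpha at 21) go to Alpha, those right go to Beta.
  E at 0 (w=90) → Alpha
  D at 7 (w=50) → Alpha
  F at 15 (w=7) → Alpha
  G at 25 (w=4) → Alpha
  A at 26 (w=90) → Alpha
  C at 37 (w=6) → Beta
  B at 40 (w=80) → Beta
Alpha captures 241; Beta captures 86.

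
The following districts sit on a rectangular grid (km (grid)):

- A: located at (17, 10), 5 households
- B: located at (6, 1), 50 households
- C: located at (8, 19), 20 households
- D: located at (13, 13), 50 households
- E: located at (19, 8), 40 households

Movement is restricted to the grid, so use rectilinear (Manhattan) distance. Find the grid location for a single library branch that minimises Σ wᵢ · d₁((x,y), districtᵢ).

Manhattan distance separates: Σwᵢ(|x−xᵢ|+|y−yᵢ|) = Σwᵢ|x−xᵢ| + Σwᵢ|y−yᵢ|, so x and y are optimised independently as 1-D weighted medians.
Total weight W = 165; half = 82.5.
x-coordinate, sorted with cumulative weight:
  x=6 (B, w=50) cum 50
  x=8 (C, w=20) cum 70
  x=13 (D, w=50) cum 120  ← median
  x=17 (A, w=5) cum 125
  x=19 (E, w=40) cum 165
⇒ x* = 13
y-coordinate, sorted with cumulative weight:
  y=1 (B, w=50) cum 50
  y=8 (E, w=40) cum 90  ← median
  y=10 (A, w=5) cum 95
  y=13 (D, w=50) cum 145
  y=19 (C, w=20) cum 165
⇒ y* = 8

(13, 8)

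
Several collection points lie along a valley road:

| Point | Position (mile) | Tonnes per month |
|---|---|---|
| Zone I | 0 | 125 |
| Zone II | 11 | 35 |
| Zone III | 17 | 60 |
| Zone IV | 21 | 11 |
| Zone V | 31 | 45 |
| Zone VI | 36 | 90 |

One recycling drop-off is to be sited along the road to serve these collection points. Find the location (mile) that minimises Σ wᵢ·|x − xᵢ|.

x = 17

For a sum of weighted absolute distances on a line, the optimum is the weighted median (not the mean). Total weight W = 366; half-weight = 183.
Sort by position and accumulate weight:
  mile 0 (Zone I, w=125) → cum 125
  mile 11 (Zone II, w=35) → cum 160
  mile 17 (Zone III, w=60) → cum 220  ≥ 183 → median here
  mile 21 (Zone IV, w=11) → cum 231
  mile 31 (Zone V, w=45) → cum 276
  mile 36 (Zone VI, w=90) → cum 366
Optimal location: mile 17.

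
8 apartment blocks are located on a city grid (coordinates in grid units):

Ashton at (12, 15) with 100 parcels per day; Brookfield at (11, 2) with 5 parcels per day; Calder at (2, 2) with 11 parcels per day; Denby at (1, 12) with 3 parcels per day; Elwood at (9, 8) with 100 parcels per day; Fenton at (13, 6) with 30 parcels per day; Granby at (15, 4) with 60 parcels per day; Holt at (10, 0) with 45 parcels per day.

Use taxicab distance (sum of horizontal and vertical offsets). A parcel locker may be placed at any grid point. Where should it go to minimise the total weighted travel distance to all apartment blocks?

Manhattan distance separates: Σwᵢ(|x−xᵢ|+|y−yᵢ|) = Σwᵢ|x−xᵢ| + Σwᵢ|y−yᵢ|, so x and y are optimised independently as 1-D weighted medians.
Total weight W = 354; half = 177.
x-coordinate, sorted with cumulative weight:
  x=1 (Denby, w=3) cum 3
  x=2 (Calder, w=11) cum 14
  x=9 (Elwood, w=100) cum 114
  x=10 (Holt, w=45) cum 159
  x=11 (Brookfield, w=5) cum 164
  x=12 (Ashton, w=100) cum 264  ← median
  x=13 (Fenton, w=30) cum 294
  x=15 (Granby, w=60) cum 354
⇒ x* = 12
y-coordinate, sorted with cumulative weight:
  y=0 (Holt, w=45) cum 45
  y=2 (Brookfield, w=5) cum 50
  y=2 (Calder, w=11) cum 61
  y=4 (Granby, w=60) cum 121
  y=6 (Fenton, w=30) cum 151
  y=8 (Elwood, w=100) cum 251  ← median
  y=12 (Denby, w=3) cum 254
  y=15 (Ashton, w=100) cum 354
⇒ y* = 8

(12, 8)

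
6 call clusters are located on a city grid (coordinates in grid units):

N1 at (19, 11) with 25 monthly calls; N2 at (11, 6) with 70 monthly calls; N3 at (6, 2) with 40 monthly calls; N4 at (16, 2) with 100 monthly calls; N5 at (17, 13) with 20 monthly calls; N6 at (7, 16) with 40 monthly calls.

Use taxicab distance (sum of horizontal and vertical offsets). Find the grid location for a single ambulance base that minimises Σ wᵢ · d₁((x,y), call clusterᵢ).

(11, 6)

Manhattan distance separates: Σwᵢ(|x−xᵢ|+|y−yᵢ|) = Σwᵢ|x−xᵢ| + Σwᵢ|y−yᵢ|, so x and y are optimised independently as 1-D weighted medians.
Total weight W = 295; half = 147.5.
x-coordinate, sorted with cumulative weight:
  x=6 (N3, w=40) cum 40
  x=7 (N6, w=40) cum 80
  x=11 (N2, w=70) cum 150  ← median
  x=16 (N4, w=100) cum 250
  x=17 (N5, w=20) cum 270
  x=19 (N1, w=25) cum 295
⇒ x* = 11
y-coordinate, sorted with cumulative weight:
  y=2 (N3, w=40) cum 40
  y=2 (N4, w=100) cum 140
  y=6 (N2, w=70) cum 210  ← median
  y=11 (N1, w=25) cum 235
  y=13 (N5, w=20) cum 255
  y=16 (N6, w=40) cum 295
⇒ y* = 6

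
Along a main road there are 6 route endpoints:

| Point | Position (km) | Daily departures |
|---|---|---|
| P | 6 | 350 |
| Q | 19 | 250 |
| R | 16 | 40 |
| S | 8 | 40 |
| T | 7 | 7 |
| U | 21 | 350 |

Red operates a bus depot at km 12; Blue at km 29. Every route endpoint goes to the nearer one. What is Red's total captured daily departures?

The indifferent point is the midpoint (12+29)/2 = 20.5; route endpoints left of it (closer to Red at 12) go to Red, those right go to Blue.
  P at 6 (w=350) → Red
  T at 7 (w=7) → Red
  S at 8 (w=40) → Red
  R at 16 (w=40) → Red
  Q at 19 (w=250) → Red
  U at 21 (w=350) → Blue
Red captures 687; Blue captures 350.

687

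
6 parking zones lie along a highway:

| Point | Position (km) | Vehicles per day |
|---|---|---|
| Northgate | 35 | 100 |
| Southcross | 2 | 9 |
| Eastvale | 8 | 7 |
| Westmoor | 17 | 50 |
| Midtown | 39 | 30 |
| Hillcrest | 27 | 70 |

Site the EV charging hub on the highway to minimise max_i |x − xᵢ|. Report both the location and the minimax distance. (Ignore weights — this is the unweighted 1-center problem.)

location 20.5, max distance 18.5

The 1-center on a line is the midpoint of the two extreme points: leftmost at 2, rightmost at 39.
Optimal location = (2 + 39)/2 = 20.5; maximum distance = (39 − 2)/2 = 18.5.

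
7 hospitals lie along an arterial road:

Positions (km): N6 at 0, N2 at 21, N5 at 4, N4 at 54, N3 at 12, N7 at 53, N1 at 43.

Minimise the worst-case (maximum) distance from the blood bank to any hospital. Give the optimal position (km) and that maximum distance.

location 27, max distance 27

The 1-center on a line is the midpoint of the two extreme points: leftmost at 0, rightmost at 54.
Optimal location = (0 + 54)/2 = 27; maximum distance = (54 − 0)/2 = 27.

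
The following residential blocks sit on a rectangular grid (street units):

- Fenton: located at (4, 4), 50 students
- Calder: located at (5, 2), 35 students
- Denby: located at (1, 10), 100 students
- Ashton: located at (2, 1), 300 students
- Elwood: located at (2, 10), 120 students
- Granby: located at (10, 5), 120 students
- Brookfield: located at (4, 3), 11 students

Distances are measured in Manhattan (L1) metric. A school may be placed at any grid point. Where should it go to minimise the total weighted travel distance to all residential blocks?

Manhattan distance separates: Σwᵢ(|x−xᵢ|+|y−yᵢ|) = Σwᵢ|x−xᵢ| + Σwᵢ|y−yᵢ|, so x and y are optimised independently as 1-D weighted medians.
Total weight W = 736; half = 368.
x-coordinate, sorted with cumulative weight:
  x=1 (Denby, w=100) cum 100
  x=2 (Ashton, w=300) cum 400  ← median
  x=2 (Elwood, w=120) cum 520
  x=4 (Fenton, w=50) cum 570
  x=4 (Brookfield, w=11) cum 581
  x=5 (Calder, w=35) cum 616
  x=10 (Granby, w=120) cum 736
⇒ x* = 2
y-coordinate, sorted with cumulative weight:
  y=1 (Ashton, w=300) cum 300
  y=2 (Calder, w=35) cum 335
  y=3 (Brookfield, w=11) cum 346
  y=4 (Fenton, w=50) cum 396  ← median
  y=5 (Granby, w=120) cum 516
  y=10 (Denby, w=100) cum 616
  y=10 (Elwood, w=120) cum 736
⇒ y* = 4

(2, 4)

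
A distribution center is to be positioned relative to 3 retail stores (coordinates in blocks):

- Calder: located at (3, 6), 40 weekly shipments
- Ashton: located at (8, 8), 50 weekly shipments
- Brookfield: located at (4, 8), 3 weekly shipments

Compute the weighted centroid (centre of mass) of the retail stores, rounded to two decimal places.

(5.72, 7.14)

The minimiser of Σwᵢ‖p−pᵢ‖² is the weighted centroid p* = (Σwᵢpᵢ)/(Σwᵢ).
Σwᵢ = 93.
Σwᵢxᵢ = 40·3 + 50·8 + 3·4 = 532.
Σwᵢyᵢ = 40·6 + 50·8 + 3·8 = 664.
x* = 532/93 = 5.72, y* = 664/93 = 7.14.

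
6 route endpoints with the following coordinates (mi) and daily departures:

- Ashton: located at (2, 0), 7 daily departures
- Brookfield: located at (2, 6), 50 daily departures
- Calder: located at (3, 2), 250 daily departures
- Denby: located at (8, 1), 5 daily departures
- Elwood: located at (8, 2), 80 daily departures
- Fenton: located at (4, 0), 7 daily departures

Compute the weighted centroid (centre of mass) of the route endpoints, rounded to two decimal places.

The minimiser of Σwᵢ‖p−pᵢ‖² is the weighted centroid p* = (Σwᵢpᵢ)/(Σwᵢ).
Σwᵢ = 399.
Σwᵢxᵢ = 7·2 + 50·2 + 250·3 + 5·8 + 80·8 + 7·4 = 1572.
Σwᵢyᵢ = 7·0 + 50·6 + 250·2 + 5·1 + 80·2 + 7·0 = 965.
x* = 1572/399 = 3.94, y* = 965/399 = 2.42.

(3.94, 2.42)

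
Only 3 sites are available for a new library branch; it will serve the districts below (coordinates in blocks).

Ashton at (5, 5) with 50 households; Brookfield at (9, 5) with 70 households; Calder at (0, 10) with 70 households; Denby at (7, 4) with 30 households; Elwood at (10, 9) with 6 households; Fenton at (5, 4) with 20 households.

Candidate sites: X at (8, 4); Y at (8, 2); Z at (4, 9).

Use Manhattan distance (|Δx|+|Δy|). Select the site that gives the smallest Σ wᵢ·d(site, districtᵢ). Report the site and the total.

Total weighted distance at each candidate:
  X (8, 4): total = 1452
  Y (8, 2): total = 1944
  Z (4, 9): total = 1626
Minimum is at X with total 1452 blocks.

X, total 1452 blocks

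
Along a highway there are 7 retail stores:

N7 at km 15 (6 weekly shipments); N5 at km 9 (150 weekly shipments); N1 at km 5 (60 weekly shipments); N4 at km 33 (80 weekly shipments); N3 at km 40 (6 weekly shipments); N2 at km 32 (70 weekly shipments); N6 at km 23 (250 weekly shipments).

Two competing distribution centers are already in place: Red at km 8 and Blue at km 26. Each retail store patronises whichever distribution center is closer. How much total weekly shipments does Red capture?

The indifferent point is the midpoint (8+26)/2 = 17; retail stores left of it (closer to Red at 8) go to Red, those right go to Blue.
  N1 at 5 (w=60) → Red
  N5 at 9 (w=150) → Red
  N7 at 15 (w=6) → Red
  N6 at 23 (w=250) → Blue
  N2 at 32 (w=70) → Blue
  N4 at 33 (w=80) → Blue
  N3 at 40 (w=6) → Blue
Red captures 216; Blue captures 406.

216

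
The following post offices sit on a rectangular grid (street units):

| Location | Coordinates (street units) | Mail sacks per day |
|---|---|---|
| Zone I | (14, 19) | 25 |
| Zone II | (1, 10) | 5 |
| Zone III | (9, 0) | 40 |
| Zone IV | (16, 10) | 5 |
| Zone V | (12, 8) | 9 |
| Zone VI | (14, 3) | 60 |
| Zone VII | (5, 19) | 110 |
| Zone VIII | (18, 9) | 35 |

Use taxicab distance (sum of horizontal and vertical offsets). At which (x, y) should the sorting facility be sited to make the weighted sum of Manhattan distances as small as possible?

(9, 10)

Manhattan distance separates: Σwᵢ(|x−xᵢ|+|y−yᵢ|) = Σwᵢ|x−xᵢ| + Σwᵢ|y−yᵢ|, so x and y are optimised independently as 1-D weighted medians.
Total weight W = 289; half = 144.5.
x-coordinate, sorted with cumulative weight:
  x=1 (Zone II, w=5) cum 5
  x=5 (Zone VII, w=110) cum 115
  x=9 (Zone III, w=40) cum 155  ← median
  x=12 (Zone V, w=9) cum 164
  x=14 (Zone I, w=25) cum 189
  x=14 (Zone VI, w=60) cum 249
  x=16 (Zone IV, w=5) cum 254
  x=18 (Zone VIII, w=35) cum 289
⇒ x* = 9
y-coordinate, sorted with cumulative weight:
  y=0 (Zone III, w=40) cum 40
  y=3 (Zone VI, w=60) cum 100
  y=8 (Zone V, w=9) cum 109
  y=9 (Zone VIII, w=35) cum 144
  y=10 (Zone II, w=5) cum 149  ← median
  y=10 (Zone IV, w=5) cum 154
  y=19 (Zone I, w=25) cum 179
  y=19 (Zone VII, w=110) cum 289
⇒ y* = 10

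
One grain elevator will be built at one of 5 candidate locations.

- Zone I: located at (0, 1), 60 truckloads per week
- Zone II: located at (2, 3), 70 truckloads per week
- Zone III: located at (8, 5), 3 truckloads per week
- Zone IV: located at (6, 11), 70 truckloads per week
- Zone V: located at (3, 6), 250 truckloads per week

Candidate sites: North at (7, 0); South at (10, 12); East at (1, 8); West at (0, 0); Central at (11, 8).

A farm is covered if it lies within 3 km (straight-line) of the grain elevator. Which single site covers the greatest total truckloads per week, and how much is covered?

East, covering 250

Coverage radius r = 3 km; a point is covered iff (Δx)²+(Δy)² ≤ 3² = 9.
  North (7, 0): covers {none} → 0
  South (10, 12): covers {none} → 0
  East (1, 8): covers {Zone V} → 250
  West (0, 0): covers {Zone I} → 60
  Central (11, 8): covers {none} → 0
Maximum coverage at East: 250 truckloads per week.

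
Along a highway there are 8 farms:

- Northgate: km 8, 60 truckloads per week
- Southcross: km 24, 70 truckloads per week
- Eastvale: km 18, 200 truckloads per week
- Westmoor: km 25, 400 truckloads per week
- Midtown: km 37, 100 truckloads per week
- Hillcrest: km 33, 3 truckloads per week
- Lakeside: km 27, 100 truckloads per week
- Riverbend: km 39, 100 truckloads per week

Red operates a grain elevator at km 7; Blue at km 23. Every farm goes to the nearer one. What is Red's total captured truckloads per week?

60

The indifferent point is the midpoint (7+23)/2 = 15; farms left of it (closer to Red at 7) go to Red, those right go to Blue.
  Northgate at 8 (w=60) → Red
  Eastvale at 18 (w=200) → Blue
  Southcross at 24 (w=70) → Blue
  Westmoor at 25 (w=400) → Blue
  Lakeside at 27 (w=100) → Blue
  Hillcrest at 33 (w=3) → Blue
  Midtown at 37 (w=100) → Blue
  Riverbend at 39 (w=100) → Blue
Red captures 60; Blue captures 973.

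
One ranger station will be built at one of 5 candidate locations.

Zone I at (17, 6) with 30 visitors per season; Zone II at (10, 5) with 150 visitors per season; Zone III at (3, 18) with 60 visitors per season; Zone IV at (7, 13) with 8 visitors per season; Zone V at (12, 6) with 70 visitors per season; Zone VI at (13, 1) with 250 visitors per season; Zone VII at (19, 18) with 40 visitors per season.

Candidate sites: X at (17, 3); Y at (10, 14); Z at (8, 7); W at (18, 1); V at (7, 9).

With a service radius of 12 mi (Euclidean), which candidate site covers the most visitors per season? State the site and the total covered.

Coverage radius r = 12 mi; a point is covered iff (Δx)²+(Δy)² ≤ 12² = 144.
  X (17, 3): covers {Zone I, Zone II, Zone V, Zone VI} → 500
  Y (10, 14): covers {Zone I, Zone II, Zone III, Zone IV, Zone V, Zone VII} → 358
  Z (8, 7): covers {Zone I, Zone II, Zone IV, Zone V, Zone VI} → 508
  W (18, 1): covers {Zone I, Zone II, Zone V, Zone VI} → 500
  V (7, 9): covers {Zone I, Zone II, Zone III, Zone IV, Zone V, Zone VI} → 568
Maximum coverage at V: 568 visitors per season.

V, covering 568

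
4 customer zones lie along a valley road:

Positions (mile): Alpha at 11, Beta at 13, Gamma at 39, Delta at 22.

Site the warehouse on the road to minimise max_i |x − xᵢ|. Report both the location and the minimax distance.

location 25, max distance 14

The 1-center on a line is the midpoint of the two extreme points: leftmost at 11, rightmost at 39.
Optimal location = (11 + 39)/2 = 25; maximum distance = (39 − 11)/2 = 14.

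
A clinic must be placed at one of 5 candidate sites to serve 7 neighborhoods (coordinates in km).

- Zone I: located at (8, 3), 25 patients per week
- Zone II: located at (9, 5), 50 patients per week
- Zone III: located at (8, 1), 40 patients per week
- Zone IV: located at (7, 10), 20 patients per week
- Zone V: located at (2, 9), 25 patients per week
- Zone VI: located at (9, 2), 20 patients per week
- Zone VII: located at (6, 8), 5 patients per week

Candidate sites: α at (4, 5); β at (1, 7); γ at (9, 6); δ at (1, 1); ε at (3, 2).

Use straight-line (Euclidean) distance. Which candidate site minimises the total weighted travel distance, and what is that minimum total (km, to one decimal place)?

Total weighted distance at each candidate:
  α (4, 5): total = 951.1
  β (1, 7): total = 1386.9
  γ (9, 6): total = 710.9
  δ (1, 1): total = 1531.4
  ε (3, 2): total = 1176.0
Minimum is at γ with total 710.9 km.

γ, total 710.9 km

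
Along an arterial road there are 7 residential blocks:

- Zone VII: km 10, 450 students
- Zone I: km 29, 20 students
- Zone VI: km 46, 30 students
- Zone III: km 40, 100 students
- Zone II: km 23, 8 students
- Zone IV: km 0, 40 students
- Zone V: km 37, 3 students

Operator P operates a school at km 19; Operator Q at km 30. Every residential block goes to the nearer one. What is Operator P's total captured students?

The indifferent point is the midpoint (19+30)/2 = 24.5; residential blocks left of it (closer to Operator P at 19) go to Operator P, those right go to Operator Q.
  Zone IV at 0 (w=40) → Operator P
  Zone VII at 10 (w=450) → Operator P
  Zone II at 23 (w=8) → Operator P
  Zone I at 29 (w=20) → Operator Q
  Zone V at 37 (w=3) → Operator Q
  Zone III at 40 (w=100) → Operator Q
  Zone VI at 46 (w=30) → Operator Q
Operator P captures 498; Operator Q captures 153.

498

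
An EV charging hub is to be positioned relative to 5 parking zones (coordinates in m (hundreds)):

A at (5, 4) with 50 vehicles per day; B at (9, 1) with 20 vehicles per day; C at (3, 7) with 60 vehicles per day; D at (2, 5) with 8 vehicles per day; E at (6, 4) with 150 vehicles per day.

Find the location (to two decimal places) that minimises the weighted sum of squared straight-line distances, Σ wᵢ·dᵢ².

The minimiser of Σwᵢ‖p−pᵢ‖² is the weighted centroid p* = (Σwᵢpᵢ)/(Σwᵢ).
Σwᵢ = 288.
Σwᵢxᵢ = 50·5 + 20·9 + 60·3 + 8·2 + 150·6 = 1526.
Σwᵢyᵢ = 50·4 + 20·1 + 60·7 + 8·5 + 150·4 = 1280.
x* = 1526/288 = 5.30, y* = 1280/288 = 4.44.

(5.30, 4.44)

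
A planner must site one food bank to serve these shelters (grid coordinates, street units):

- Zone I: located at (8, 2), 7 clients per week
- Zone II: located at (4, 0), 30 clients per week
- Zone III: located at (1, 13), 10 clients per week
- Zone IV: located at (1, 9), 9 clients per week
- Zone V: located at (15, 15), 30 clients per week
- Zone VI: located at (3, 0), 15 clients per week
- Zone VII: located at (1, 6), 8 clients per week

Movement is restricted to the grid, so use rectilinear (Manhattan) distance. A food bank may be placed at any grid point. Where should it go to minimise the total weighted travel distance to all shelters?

Manhattan distance separates: Σwᵢ(|x−xᵢ|+|y−yᵢ|) = Σwᵢ|x−xᵢ| + Σwᵢ|y−yᵢ|, so x and y are optimised independently as 1-D weighted medians.
Total weight W = 109; half = 54.5.
x-coordinate, sorted with cumulative weight:
  x=1 (Zone III, w=10) cum 10
  x=1 (Zone IV, w=9) cum 19
  x=1 (Zone VII, w=8) cum 27
  x=3 (Zone VI, w=15) cum 42
  x=4 (Zone II, w=30) cum 72  ← median
  x=8 (Zone I, w=7) cum 79
  x=15 (Zone V, w=30) cum 109
⇒ x* = 4
y-coordinate, sorted with cumulative weight:
  y=0 (Zone II, w=30) cum 30
  y=0 (Zone VI, w=15) cum 45
  y=2 (Zone I, w=7) cum 52
  y=6 (Zone VII, w=8) cum 60  ← median
  y=9 (Zone IV, w=9) cum 69
  y=13 (Zone III, w=10) cum 79
  y=15 (Zone V, w=30) cum 109
⇒ y* = 6

(4, 6)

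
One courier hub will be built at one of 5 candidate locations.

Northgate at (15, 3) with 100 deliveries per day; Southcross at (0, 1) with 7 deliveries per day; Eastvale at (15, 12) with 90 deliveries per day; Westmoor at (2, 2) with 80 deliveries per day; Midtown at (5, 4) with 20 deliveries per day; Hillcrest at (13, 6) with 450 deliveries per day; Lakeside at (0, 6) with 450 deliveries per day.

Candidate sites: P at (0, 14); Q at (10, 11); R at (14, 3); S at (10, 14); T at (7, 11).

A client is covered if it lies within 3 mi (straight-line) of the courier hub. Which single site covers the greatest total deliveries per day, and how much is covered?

R, covering 100

Coverage radius r = 3 mi; a point is covered iff (Δx)²+(Δy)² ≤ 3² = 9.
  P (0, 14): covers {none} → 0
  Q (10, 11): covers {none} → 0
  R (14, 3): covers {Northgate} → 100
  S (10, 14): covers {none} → 0
  T (7, 11): covers {none} → 0
Maximum coverage at R: 100 deliveries per day.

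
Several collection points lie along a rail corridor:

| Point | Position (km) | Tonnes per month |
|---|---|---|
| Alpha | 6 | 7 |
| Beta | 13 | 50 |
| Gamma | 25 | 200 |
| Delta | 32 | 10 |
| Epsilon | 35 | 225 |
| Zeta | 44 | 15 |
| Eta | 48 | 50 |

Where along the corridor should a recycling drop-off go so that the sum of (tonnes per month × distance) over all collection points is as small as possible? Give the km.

x = 35

For a sum of weighted absolute distances on a line, the optimum is the weighted median (not the mean). Total weight W = 557; half-weight = 278.5.
Sort by position and accumulate weight:
  km 6 (Alpha, w=7) → cum 7
  km 13 (Beta, w=50) → cum 57
  km 25 (Gamma, w=200) → cum 257
  km 32 (Delta, w=10) → cum 267
  km 35 (Epsilon, w=225) → cum 492  ≥ 278.5 → median here
  km 44 (Zeta, w=15) → cum 507
  km 48 (Eta, w=50) → cum 557
Optimal location: km 35.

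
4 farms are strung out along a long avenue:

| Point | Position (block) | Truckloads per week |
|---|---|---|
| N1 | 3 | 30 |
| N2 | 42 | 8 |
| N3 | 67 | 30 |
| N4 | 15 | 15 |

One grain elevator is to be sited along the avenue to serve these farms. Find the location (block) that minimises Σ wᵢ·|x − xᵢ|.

x = 15

For a sum of weighted absolute distances on a line, the optimum is the weighted median (not the mean). Total weight W = 83; half-weight = 41.5.
Sort by position and accumulate weight:
  block 3 (N1, w=30) → cum 30
  block 15 (N4, w=15) → cum 45  ≥ 41.5 → median here
  block 42 (N2, w=8) → cum 53
  block 67 (N3, w=30) → cum 83
Optimal location: block 15.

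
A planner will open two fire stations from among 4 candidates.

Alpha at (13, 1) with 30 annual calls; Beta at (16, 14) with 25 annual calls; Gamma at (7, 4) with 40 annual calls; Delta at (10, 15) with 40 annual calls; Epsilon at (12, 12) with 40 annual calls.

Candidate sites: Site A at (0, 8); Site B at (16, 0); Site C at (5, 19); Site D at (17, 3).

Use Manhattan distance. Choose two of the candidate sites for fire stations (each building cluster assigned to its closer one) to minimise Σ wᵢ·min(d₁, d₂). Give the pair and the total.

{Site C, Site D}, total 1840

Evaluate every pair (each demand assigned to the nearer of the two):
  {Site C, Site D}: total = 1840
  {Site B, Site C}: total = 1910
  {Site A, Site D}: total = 2160
  {Site B, Site D}: total = 2180
  {Site A, Site B}: total = 2230
  {Site A, Site C}: total = 2360
Best pair: {Site C, Site D} with total 1840.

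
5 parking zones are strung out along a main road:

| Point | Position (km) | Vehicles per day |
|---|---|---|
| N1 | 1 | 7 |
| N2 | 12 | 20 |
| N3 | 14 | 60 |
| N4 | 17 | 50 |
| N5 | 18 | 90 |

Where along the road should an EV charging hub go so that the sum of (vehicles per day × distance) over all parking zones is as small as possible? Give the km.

For a sum of weighted absolute distances on a line, the optimum is the weighted median (not the mean). Total weight W = 227; half-weight = 113.5.
Sort by position and accumulate weight:
  km 1 (N1, w=7) → cum 7
  km 12 (N2, w=20) → cum 27
  km 14 (N3, w=60) → cum 87
  km 17 (N4, w=50) → cum 137  ≥ 113.5 → median here
  km 18 (N5, w=90) → cum 227
Optimal location: km 17.

x = 17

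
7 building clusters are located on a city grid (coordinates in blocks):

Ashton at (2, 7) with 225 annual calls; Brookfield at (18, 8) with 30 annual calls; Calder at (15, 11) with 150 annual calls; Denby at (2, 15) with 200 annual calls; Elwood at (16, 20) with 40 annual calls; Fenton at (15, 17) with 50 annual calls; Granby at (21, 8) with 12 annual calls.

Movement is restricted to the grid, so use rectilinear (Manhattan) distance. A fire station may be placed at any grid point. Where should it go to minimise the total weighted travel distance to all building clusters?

Manhattan distance separates: Σwᵢ(|x−xᵢ|+|y−yᵢ|) = Σwᵢ|x−xᵢ| + Σwᵢ|y−yᵢ|, so x and y are optimised independently as 1-D weighted medians.
Total weight W = 707; half = 353.5.
x-coordinate, sorted with cumulative weight:
  x=2 (Ashton, w=225) cum 225
  x=2 (Denby, w=200) cum 425  ← median
  x=15 (Calder, w=150) cum 575
  x=15 (Fenton, w=50) cum 625
  x=16 (Elwood, w=40) cum 665
  x=18 (Brookfield, w=30) cum 695
  x=21 (Granby, w=12) cum 707
⇒ x* = 2
y-coordinate, sorted with cumulative weight:
  y=7 (Ashton, w=225) cum 225
  y=8 (Brookfield, w=30) cum 255
  y=8 (Granby, w=12) cum 267
  y=11 (Calder, w=150) cum 417  ← median
  y=15 (Denby, w=200) cum 617
  y=17 (Fenton, w=50) cum 667
  y=20 (Elwood, w=40) cum 707
⇒ y* = 11

(2, 11)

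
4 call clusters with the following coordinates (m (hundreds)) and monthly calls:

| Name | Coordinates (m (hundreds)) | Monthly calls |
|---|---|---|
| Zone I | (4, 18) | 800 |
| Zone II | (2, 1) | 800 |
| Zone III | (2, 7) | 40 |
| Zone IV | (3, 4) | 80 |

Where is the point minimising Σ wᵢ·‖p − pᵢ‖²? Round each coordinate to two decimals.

The minimiser of Σwᵢ‖p−pᵢ‖² is the weighted centroid p* = (Σwᵢpᵢ)/(Σwᵢ).
Σwᵢ = 1720.
Σwᵢxᵢ = 800·4 + 800·2 + 40·2 + 80·3 = 5120.
Σwᵢyᵢ = 800·18 + 800·1 + 40·7 + 80·4 = 15800.
x* = 5120/1720 = 2.98, y* = 15800/1720 = 9.19.

(2.98, 9.19)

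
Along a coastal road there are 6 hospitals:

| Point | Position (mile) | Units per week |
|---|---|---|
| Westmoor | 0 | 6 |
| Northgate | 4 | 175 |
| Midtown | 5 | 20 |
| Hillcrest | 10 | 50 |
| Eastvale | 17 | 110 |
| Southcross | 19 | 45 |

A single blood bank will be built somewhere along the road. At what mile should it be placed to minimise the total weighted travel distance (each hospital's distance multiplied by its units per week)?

x = 10

For a sum of weighted absolute distances on a line, the optimum is the weighted median (not the mean). Total weight W = 406; half-weight = 203.
Sort by position and accumulate weight:
  mile 0 (Westmoor, w=6) → cum 6
  mile 4 (Northgate, w=175) → cum 181
  mile 5 (Midtown, w=20) → cum 201
  mile 10 (Hillcrest, w=50) → cum 251  ≥ 203 → median here
  mile 17 (Eastvale, w=110) → cum 361
  mile 19 (Southcross, w=45) → cum 406
Optimal location: mile 10.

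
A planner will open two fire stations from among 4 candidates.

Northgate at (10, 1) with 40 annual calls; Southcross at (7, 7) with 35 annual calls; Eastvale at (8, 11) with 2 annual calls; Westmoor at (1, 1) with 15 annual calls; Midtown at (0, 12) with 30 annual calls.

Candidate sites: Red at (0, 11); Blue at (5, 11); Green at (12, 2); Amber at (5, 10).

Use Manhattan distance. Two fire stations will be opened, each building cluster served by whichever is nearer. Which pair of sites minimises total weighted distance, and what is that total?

{Red, Green}, total 681

Evaluate every pair (each demand assigned to the nearer of the two):
  {Red, Green}: total = 681
  {Green, Amber}: total = 693
  {Blue, Green}: total = 696
  {Red, Amber}: total = 938
  {Red, Blue}: total = 1011
  {Blue, Amber}: total = 1116
Best pair: {Red, Green} with total 681.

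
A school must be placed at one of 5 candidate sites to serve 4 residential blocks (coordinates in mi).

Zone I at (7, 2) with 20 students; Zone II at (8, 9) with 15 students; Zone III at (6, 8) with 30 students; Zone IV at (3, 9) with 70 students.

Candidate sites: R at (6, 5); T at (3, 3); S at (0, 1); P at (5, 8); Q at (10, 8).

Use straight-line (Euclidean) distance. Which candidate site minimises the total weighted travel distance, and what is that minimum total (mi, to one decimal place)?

P, total 360.5 mi

Total weighted distance at each candidate:
  R (6, 5): total = 570.3
  T (3, 3): total = 794.5
  S (0, 1): total = 1185.8
  P (5, 8): total = 360.5
  Q (10, 8): total = 782.7
Minimum is at P with total 360.5 mi.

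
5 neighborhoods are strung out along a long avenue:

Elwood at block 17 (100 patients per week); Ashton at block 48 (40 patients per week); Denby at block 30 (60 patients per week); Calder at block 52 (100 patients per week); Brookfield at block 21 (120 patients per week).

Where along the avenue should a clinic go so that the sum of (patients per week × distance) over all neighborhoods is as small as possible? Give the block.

x = 21

For a sum of weighted absolute distances on a line, the optimum is the weighted median (not the mean). Total weight W = 420; half-weight = 210.
Sort by position and accumulate weight:
  block 17 (Elwood, w=100) → cum 100
  block 21 (Brookfield, w=120) → cum 220  ≥ 210 → median here
  block 30 (Denby, w=60) → cum 280
  block 48 (Ashton, w=40) → cum 320
  block 52 (Calder, w=100) → cum 420
Optimal location: block 21.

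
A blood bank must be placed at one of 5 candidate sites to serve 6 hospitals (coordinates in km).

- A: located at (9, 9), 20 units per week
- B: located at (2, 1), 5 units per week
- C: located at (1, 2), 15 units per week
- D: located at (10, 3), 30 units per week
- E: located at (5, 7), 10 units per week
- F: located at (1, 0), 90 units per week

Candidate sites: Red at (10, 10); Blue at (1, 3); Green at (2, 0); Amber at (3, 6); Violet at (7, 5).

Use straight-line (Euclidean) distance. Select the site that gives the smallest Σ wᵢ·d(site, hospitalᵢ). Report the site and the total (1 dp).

Green, total 689.1 km

Total weighted distance at each candidate:
  Red (10, 10): total = 1748.3
  Blue (1, 3): total = 822.7
  Green (2, 0): total = 689.1
  Amber (3, 6): total = 1046.8
  Violet (7, 5): total = 1061.5
Minimum is at Green with total 689.1 km.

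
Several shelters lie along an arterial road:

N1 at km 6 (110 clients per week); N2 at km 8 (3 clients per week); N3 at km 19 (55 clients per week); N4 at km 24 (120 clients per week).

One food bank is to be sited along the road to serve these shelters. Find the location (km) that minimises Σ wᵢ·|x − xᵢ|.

x = 19

For a sum of weighted absolute distances on a line, the optimum is the weighted median (not the mean). Total weight W = 288; half-weight = 144.
Sort by position and accumulate weight:
  km 6 (N1, w=110) → cum 110
  km 8 (N2, w=3) → cum 113
  km 19 (N3, w=55) → cum 168  ≥ 144 → median here
  km 24 (N4, w=120) → cum 288
Optimal location: km 19.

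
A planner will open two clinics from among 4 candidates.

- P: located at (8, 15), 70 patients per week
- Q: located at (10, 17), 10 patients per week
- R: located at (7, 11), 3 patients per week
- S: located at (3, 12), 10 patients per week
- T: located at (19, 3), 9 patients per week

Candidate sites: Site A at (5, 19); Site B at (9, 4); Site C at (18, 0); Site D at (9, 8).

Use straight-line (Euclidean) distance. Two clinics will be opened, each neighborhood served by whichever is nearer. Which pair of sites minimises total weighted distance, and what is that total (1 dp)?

{Site A, Site C}, total 529.9

Evaluate every pair (each demand assigned to the nearer of the two):
  {Site A, Site C}: total = 529.9
  {Site A, Site D}: total = 587.4
  {Site A, Site B}: total = 588.9
  {Site C, Site D}: total = 696.9
  {Site B, Site D}: total = 758.9
  {Site B, Site C}: total = 1053.9
Best pair: {Site A, Site C} with total 529.9.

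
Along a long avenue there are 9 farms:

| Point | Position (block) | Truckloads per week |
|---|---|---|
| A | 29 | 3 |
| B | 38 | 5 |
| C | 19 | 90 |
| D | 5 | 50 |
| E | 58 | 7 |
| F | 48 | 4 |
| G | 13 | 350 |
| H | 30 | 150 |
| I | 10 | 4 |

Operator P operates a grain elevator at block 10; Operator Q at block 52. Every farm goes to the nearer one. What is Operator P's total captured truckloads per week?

The indifferent point is the midpoint (10+52)/2 = 31; farms left of it (closer to Operator P at 10) go to Operator P, those right go to Operator Q.
  D at 5 (w=50) → Operator P
  I at 10 (w=4) → Operator P
  G at 13 (w=350) → Operator P
  C at 19 (w=90) → Operator P
  A at 29 (w=3) → Operator P
  H at 30 (w=150) → Operator P
  B at 38 (w=5) → Operator Q
  F at 48 (w=4) → Operator Q
  E at 58 (w=7) → Operator Q
Operator P captures 647; Operator Q captures 16.

647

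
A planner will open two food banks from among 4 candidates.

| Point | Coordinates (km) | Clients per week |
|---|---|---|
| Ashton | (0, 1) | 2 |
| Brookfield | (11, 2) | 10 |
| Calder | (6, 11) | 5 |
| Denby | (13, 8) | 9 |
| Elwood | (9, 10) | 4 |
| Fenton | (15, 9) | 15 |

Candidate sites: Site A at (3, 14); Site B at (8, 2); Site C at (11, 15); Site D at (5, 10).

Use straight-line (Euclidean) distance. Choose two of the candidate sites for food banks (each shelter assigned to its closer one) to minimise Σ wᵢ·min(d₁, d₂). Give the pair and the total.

Evaluate every pair (each demand assigned to the nearer of the two):
  {Site B, Site C}: total = 273.4
  {Site B, Site D}: total = 288.0
  {Site A, Site B}: total = 315.0
  {Site C, Site D}: total = 317.3
  {Site A, Site D}: total = 368.6
  {Site A, Site C}: total = 373.1
Best pair: {Site B, Site C} with total 273.4.

{Site B, Site C}, total 273.4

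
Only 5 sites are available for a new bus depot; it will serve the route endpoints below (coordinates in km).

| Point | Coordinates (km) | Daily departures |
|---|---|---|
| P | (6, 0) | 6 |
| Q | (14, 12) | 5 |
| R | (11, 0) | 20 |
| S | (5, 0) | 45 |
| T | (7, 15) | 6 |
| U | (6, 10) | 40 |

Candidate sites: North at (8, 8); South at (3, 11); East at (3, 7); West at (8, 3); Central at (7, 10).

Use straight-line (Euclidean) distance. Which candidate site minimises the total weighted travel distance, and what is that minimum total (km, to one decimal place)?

West, total 714.9 km

Total weighted distance at each candidate:
  North (8, 8): total = 796.5
  South (3, 11): total = 1059.2
  East (3, 7): total = 869.7
  West (8, 3): total = 714.9
  Central (7, 10): total = 841.0
Minimum is at West with total 714.9 km.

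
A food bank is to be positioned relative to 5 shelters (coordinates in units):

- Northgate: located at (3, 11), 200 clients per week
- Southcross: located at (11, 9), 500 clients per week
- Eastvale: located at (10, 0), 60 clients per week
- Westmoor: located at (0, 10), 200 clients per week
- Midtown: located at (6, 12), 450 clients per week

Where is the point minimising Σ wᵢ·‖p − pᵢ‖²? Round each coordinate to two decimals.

The minimiser of Σwᵢ‖p−pᵢ‖² is the weighted centroid p* = (Σwᵢpᵢ)/(Σwᵢ).
Σwᵢ = 1410.
Σwᵢxᵢ = 200·3 + 500·11 + 60·10 + 200·0 + 450·6 = 9400.
Σwᵢyᵢ = 200·11 + 500·9 + 60·0 + 200·10 + 450·12 = 14100.
x* = 9400/1410 = 6.67, y* = 14100/1410 = 10.00.

(6.67, 10.00)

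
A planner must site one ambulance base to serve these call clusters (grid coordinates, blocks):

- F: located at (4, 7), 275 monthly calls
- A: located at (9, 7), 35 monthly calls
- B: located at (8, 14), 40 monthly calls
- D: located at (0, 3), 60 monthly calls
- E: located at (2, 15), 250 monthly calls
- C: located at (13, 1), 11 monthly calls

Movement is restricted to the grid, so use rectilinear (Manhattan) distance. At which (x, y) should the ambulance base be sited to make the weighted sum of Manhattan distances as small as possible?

(4, 7)

Manhattan distance separates: Σwᵢ(|x−xᵢ|+|y−yᵢ|) = Σwᵢ|x−xᵢ| + Σwᵢ|y−yᵢ|, so x and y are optimised independently as 1-D weighted medians.
Total weight W = 671; half = 335.5.
x-coordinate, sorted with cumulative weight:
  x=0 (D, w=60) cum 60
  x=2 (E, w=250) cum 310
  x=4 (F, w=275) cum 585  ← median
  x=8 (B, w=40) cum 625
  x=9 (A, w=35) cum 660
  x=13 (C, w=11) cum 671
⇒ x* = 4
y-coordinate, sorted with cumulative weight:
  y=1 (C, w=11) cum 11
  y=3 (D, w=60) cum 71
  y=7 (F, w=275) cum 346  ← median
  y=7 (A, w=35) cum 381
  y=14 (B, w=40) cum 421
  y=15 (E, w=250) cum 671
⇒ y* = 7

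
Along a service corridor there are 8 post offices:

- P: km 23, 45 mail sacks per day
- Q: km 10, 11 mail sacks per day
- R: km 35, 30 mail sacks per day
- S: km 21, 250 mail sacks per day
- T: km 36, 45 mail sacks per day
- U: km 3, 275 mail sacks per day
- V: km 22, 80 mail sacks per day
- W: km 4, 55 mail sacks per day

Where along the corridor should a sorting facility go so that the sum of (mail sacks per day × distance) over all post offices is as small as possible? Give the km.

For a sum of weighted absolute distances on a line, the optimum is the weighted median (not the mean). Total weight W = 791; half-weight = 395.5.
Sort by position and accumulate weight:
  km 3 (U, w=275) → cum 275
  km 4 (W, w=55) → cum 330
  km 10 (Q, w=11) → cum 341
  km 21 (S, w=250) → cum 591  ≥ 395.5 → median here
  km 22 (V, w=80) → cum 671
  km 23 (P, w=45) → cum 716
  km 35 (R, w=30) → cum 746
  km 36 (T, w=45) → cum 791
Optimal location: km 21.

x = 21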